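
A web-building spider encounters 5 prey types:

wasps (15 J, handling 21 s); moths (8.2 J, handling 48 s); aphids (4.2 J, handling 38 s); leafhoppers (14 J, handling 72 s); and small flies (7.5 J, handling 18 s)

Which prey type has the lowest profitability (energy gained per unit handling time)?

aphids

Profitability E/h (J/s): wasps = 15/21 = 0.714, moths = 8.2/48 = 0.171, aphids = 4.2/38 = 0.111, leafhoppers = 14/72 = 0.194, small flies = 7.5/18 = 0.417.
Ranked: wasps > small flies > leafhoppers > moths > aphids.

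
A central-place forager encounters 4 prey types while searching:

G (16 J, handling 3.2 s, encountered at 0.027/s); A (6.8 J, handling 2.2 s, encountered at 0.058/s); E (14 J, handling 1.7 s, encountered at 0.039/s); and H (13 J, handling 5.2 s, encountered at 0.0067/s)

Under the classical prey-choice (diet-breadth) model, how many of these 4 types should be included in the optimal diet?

Profitabilities (E/h, J/s): E 8.24, G 5, A 3.09, H 2.5. Add prey in this order while the next type's profitability exceeds the intake rate on those already taken.
Rate on top 1: 0.5121. G: 5 > 0.5121 → include.
Rate on top 2: 0.8484. A: 3.09 > 0.8484 → include.
Rate on top 3: 1.072. H: 2.5 > 1.072 → include.
Optimal diet: E, G, A, H — 4 of 4 types.

4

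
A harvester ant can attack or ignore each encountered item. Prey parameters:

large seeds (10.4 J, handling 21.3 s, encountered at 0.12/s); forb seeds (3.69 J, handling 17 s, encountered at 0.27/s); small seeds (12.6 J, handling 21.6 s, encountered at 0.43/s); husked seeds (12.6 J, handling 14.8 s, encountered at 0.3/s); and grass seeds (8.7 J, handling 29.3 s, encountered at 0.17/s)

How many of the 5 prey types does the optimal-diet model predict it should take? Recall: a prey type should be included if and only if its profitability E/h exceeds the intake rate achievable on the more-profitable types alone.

1

E/h in descending order: husked seeds 0.851, small seeds 0.583, large seeds 0.488, grass seeds 0.297, forb seeds 0.217 J/s. The optimal diet is the largest prefix of this list for which every included type satisfies E_i/h_i > R on the types above it.
Rate on top 1: 0.6949. small seeds: 0.583 < 0.6949 → exclude; stop.
Optimal diet: husked seeds — 1 of 5 types.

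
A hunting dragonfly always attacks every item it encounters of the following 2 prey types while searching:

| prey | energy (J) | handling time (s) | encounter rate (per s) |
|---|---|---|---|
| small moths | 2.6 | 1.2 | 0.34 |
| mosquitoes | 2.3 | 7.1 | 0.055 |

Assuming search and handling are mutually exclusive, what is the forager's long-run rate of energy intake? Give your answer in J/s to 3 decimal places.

0.562 J/s

R = (0.34×2.6 + 0.055×2.3) / (1 + 0.34×1.2 + 0.055×7.1) = 1.011/1.798 = 0.5619 J/s.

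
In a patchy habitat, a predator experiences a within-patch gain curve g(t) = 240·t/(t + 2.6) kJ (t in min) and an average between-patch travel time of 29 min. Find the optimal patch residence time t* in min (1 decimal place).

8.7 min

Optimal t* satisfies g'(t*) = g(t*)/(T + t*).
g'(t) = 240·2.6/(t + 2.6)². Setting 240·2.6/(t+2.6)² = 240t/[(t+2.6)(29+t)] gives 2.6(29+t) = t(t+2.6), so t² = 2.6×29 = 75.4.
t* = √75.4 = 8.683 min.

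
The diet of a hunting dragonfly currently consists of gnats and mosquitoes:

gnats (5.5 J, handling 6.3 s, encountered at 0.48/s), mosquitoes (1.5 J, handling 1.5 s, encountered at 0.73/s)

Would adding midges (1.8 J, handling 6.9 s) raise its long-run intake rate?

No

Intake rate on the current diet: R = (0.48×5.5 + 0.73×1.5) / (1 + 0.48×6.3 + 0.73×1.5) = 3.735/5.119 = 0.7296 J/s.
Profitability of midges: 1.8/6.9 = 0.2609 J/s.
Since 0.2609 < R, time spent handling midges is better spent searching.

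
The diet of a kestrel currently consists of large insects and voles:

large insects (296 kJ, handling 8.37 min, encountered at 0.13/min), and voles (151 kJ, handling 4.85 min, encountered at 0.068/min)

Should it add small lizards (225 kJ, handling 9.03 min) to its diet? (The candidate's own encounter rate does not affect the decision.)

Yes

Current rate: (0.13×296 + 0.068×151)/(1 + 0.13×8.37 + 0.068×4.85) = 20.16 kJ/min.
small lizards: E/h = 225/9.03 = 24.92 kJ/min.
24.92 > 20.16, so adding small lizards raises the average — include it.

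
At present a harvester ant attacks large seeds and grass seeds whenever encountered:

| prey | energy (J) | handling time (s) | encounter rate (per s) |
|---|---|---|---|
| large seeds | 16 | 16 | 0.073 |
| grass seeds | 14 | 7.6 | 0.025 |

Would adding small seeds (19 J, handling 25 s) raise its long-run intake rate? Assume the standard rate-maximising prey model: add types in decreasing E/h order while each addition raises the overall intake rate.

Yes

Current rate: (0.073×16 + 0.025×14)/(1 + 0.073×16 + 0.025×7.6) = 0.6438 J/s.
small seeds: E/h = 19/25 = 0.76 J/s.
0.76 > 0.6438, so adding small seeds raises the average — include it.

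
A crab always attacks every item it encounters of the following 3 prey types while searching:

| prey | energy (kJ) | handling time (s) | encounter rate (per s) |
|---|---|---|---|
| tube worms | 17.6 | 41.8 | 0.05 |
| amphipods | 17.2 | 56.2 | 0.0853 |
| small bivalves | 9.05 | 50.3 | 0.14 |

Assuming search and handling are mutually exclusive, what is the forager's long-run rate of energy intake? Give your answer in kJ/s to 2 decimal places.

R = Σλ_iE_i / (1 + Σλ_ih_i)
Numerator: 0.05×17.6 + 0.0853×17.2 + 0.14×9.05 = 3.614
Denominator: 1 + 0.05×41.8 + 0.0853×56.2 + 0.14×50.3 = 14.93
R = 3.614/14.93 = 0.2421 kJ/s

0.24 kJ/s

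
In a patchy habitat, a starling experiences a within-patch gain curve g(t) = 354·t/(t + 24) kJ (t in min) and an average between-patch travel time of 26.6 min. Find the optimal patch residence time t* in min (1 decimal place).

Optimal t* satisfies g'(t*) = g(t*)/(T + t*).
g'(t) = 354·24/(t + 24)². Setting 354·24/(t+24)² = 354t/[(t+24)(26.6+t)] gives 24(26.6+t) = t(t+24), so t² = 24×26.6 = 638.4.
t* = √638.4 = 25.27 min.

25.3 min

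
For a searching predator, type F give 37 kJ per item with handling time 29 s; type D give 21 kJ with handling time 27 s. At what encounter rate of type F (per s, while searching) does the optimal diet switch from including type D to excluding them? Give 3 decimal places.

0.054 per s

The zero-one rule: include type D iff E₂/h₂ > λE₁/(1+λh₁). Equality gives the switch point.
λE₁h₂ = E₂ + λE₂h₁ ⇒ λ = E₂/(E₁h₂ − E₂h₁) = 21/(999 − 609) = 0.05385 per s.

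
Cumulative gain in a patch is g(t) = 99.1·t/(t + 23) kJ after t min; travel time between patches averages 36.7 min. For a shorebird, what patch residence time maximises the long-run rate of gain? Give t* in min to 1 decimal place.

Maximise g(t)/(T+t): set derivative to zero → g'(t)(T+t) = g(t).
g'(t) = 99.1·23/(t + 23)². Setting 99.1·23/(t+23)² = 99.1t/[(t+23)(36.7+t)] gives 23(36.7+t) = t(t+23), so t² = 23×36.7 = 844.1.
t* = √844.1 = 29.05 min.

29.1 min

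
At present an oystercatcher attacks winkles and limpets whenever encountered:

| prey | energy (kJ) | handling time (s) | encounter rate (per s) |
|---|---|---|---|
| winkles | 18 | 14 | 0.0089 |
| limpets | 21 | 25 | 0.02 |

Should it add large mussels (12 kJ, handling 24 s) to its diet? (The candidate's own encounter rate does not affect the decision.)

Yes

Intake rate on the current diet: R = (0.0089×18 + 0.02×21) / (1 + 0.0089×14 + 0.02×25) = 0.5802/1.625 = 0.3571 kJ/s.
Profitability of large mussels: 12/24 = 0.5 kJ/s.
Since 0.5 > R, including large mussels increases the long-run rate.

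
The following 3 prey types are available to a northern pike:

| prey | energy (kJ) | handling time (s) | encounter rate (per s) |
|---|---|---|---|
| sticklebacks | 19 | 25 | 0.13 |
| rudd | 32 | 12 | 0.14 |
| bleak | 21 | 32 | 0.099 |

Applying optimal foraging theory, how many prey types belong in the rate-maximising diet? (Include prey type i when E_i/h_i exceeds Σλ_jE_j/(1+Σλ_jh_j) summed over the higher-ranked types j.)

1

Profitabilities (E/h, kJ/s): rudd 2.67, sticklebacks 0.76, bleak 0.656. Add prey in this order while the next type's profitability exceeds the intake rate on those already taken.
Rate on top 1: 1.672. sticklebacks: 0.76 < 1.672 → exclude; stop.
Optimal diet: rudd — 1 of 3 types.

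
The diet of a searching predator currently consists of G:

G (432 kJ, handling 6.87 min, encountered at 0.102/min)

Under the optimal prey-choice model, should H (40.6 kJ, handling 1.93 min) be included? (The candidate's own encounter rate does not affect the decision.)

No

On G alone, R = ΣλE/(1+Σλh) = 44.06/1.701 = 25.91 kJ/min.
Profitability of H: 40.6/1.93 = 21.04 kJ/min.
21.04 < 25.91, so adding H would lower the average — exclude it.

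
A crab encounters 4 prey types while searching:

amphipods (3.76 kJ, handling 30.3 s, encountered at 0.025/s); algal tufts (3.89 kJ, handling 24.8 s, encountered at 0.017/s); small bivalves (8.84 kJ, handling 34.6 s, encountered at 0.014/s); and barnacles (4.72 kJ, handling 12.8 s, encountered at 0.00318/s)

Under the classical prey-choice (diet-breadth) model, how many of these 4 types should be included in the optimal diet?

4

E/h in descending order: barnacles 0.369, small bivalves 0.255, algal tufts 0.157, amphipods 0.124 kJ/s. The optimal diet is the largest prefix of this list for which every included type satisfies E_i/h_i > R on the types above it.
Rate on top 1: 0.01442. small bivalves: 0.255 > 0.01442 → include.
Rate on top 2: 0.09099. algal tufts: 0.157 > 0.09099 → include.
Rate on top 3: 0.1053. amphipods: 0.124 > 0.1053 → include.
Optimal diet: barnacles, small bivalves, algal tufts, amphipods — 4 of 4 types.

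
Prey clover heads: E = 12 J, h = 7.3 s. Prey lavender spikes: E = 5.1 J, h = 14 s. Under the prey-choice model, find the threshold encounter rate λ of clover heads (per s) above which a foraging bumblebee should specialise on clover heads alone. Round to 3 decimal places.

The zero-one rule: include lavender spikes iff E₂/h₂ > λE₁/(1+λh₁). Equality gives the switch point.
λE₁h₂ = E₂ + λE₂h₁ ⇒ λ = E₂/(E₁h₂ − E₂h₁) = 5.1/(168 − 37.23) = 0.039 per s.

0.039 per s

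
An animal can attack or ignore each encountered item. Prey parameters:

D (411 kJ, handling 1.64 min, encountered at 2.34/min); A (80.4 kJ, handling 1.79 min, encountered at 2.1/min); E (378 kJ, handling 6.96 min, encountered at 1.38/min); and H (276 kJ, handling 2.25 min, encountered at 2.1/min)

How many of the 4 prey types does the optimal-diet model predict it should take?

1

Rank by E/h (kJ/min): D 251, H 123, E 54.3, A 44.9. Include each in turn until the next type's E/h falls below the running intake rate.
Rate on top 1: 198.8. H: 123 < 198.8 → exclude; stop.
Optimal diet: D — 1 of 4 types.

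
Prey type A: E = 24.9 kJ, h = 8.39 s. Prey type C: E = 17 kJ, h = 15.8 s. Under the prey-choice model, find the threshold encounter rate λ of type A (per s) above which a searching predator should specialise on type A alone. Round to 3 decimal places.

The zero-one rule: include type C iff E₂/h₂ > λE₁/(1+λh₁). Equality gives the switch point.
λE₁h₂ = E₂ + λE₂h₁ ⇒ λ = E₂/(E₁h₂ − E₂h₁) = 17/(393.4 − 142.6) = 0.06779 per s.

0.068 per s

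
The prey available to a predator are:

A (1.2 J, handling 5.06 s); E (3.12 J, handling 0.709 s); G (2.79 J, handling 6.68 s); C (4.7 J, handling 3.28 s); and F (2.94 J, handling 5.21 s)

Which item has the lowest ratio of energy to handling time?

A

Profitability E/h (J/s): A = 1.2/5.06 = 0.237, E = 3.12/0.709 = 4.4, G = 2.79/6.68 = 0.418, C = 4.7/3.28 = 1.43, F = 2.94/5.21 = 0.564.
Ranked: E > C > F > G > A.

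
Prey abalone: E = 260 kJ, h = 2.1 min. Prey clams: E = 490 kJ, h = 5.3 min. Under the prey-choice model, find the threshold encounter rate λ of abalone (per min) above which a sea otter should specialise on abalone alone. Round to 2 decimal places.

Drop clams once their profitability E₂/h₂ falls below the rate achievable on abalone alone: E₂/h₂ = λE₁/(1 + λh₁).
Solve for λ: λE₁h₂ = E₂(1 + λh₁) → λ(E₁h₂ − E₂h₁) = E₂ → λ = E₂/(E₁h₂ − E₂h₁).
λ = 490/(260×5.3 − 490×2.1) = 490/349 = 1.404 per min.

1.40 per min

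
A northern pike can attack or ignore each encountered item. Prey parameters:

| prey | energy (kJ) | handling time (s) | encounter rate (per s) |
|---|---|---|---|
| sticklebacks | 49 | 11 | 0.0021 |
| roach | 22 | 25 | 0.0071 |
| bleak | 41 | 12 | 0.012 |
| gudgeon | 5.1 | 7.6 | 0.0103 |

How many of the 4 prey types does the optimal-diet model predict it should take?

4

Profitabilities (E/h, kJ/s): sticklebacks 4.45, bleak 3.42, roach 0.88, gudgeon 0.671. Add prey in this order while the next type's profitability exceeds the intake rate on those already taken.
Rate on top 1: 0.1006. bleak: 3.42 > 0.1006 → include.
Rate on top 2: 0.5097. roach: 0.88 > 0.5097 → include.
Rate on top 3: 0.5586. gudgeon: 0.671 > 0.5586 → include.
Optimal diet: sticklebacks, bleak, roach, gudgeon — 4 of 4 types.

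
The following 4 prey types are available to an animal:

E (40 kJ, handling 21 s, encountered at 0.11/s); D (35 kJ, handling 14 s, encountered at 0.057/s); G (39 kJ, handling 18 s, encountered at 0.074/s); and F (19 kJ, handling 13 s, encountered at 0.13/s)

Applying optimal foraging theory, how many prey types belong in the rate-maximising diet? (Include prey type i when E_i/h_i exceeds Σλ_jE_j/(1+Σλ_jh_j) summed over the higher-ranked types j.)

Profitabilities (E/h, kJ/s): D 2.5, G 2.17, E 1.9, F 1.46. Add prey in this order while the next type's profitability exceeds the intake rate on those already taken.
Rate on top 1: 1.11. G: 2.17 > 1.11 → include.
Rate on top 2: 1.559. E: 1.9 > 1.559 → include.
Rate on top 3: 1.706. F: 1.46 < 1.706 → exclude; stop.
Optimal diet: D, G, E — 3 of 4 types.

3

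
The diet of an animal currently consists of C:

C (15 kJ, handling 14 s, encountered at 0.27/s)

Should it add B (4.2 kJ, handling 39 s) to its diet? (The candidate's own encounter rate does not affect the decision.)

No

On C alone, R = ΣλE/(1+Σλh) = 4.05/4.78 = 0.8473 kJ/s.
Profitability of B: 4.2/39 = 0.1077 kJ/s.
0.1077 < 0.8473, so adding B would lower the average — exclude it.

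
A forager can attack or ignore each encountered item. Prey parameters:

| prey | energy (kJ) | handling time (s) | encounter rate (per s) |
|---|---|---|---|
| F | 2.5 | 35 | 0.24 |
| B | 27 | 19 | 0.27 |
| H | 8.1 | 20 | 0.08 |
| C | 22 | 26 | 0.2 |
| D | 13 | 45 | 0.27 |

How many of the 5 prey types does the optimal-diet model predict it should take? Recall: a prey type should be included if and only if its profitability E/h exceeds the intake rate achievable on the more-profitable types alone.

1

Profitabilities (E/h, kJ/s): B 1.42, C 0.846, H 0.405, D 0.289, F 0.0714. Add prey in this order while the next type's profitability exceeds the intake rate on those already taken.
Rate on top 1: 1.189. C: 0.846 < 1.189 → exclude; stop.
Optimal diet: B — 1 of 5 types.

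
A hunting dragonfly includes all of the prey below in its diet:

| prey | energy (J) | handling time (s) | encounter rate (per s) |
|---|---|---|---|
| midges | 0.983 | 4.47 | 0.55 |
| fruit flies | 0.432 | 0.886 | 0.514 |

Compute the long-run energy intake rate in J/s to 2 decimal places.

0.19 J/s

R = Σλ_iE_i / (1 + Σλ_ih_i)
Numerator: 0.55×0.983 + 0.514×0.432 = 0.7627
Denominator: 1 + 0.55×4.47 + 0.514×0.886 = 3.914
R = 0.7627/3.914 = 0.1949 J/s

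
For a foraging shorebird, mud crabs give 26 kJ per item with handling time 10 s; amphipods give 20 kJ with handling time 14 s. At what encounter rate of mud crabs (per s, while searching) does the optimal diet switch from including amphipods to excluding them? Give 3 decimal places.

0.122 per s

The zero-one rule: include amphipods iff E₂/h₂ > λE₁/(1+λh₁). Equality gives the switch point.
λE₁h₂ = E₂ + λE₂h₁ ⇒ λ = E₂/(E₁h₂ − E₂h₁) = 20/(364 − 200) = 0.122 per s.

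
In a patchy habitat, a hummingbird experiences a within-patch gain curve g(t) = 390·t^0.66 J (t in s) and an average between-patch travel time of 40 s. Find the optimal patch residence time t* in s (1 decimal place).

Optimal t* satisfies g'(t*) = g(t*)/(T + t*).
g'(t) = 0.66·390·t^-0.34. Setting 0.66·390·t^-0.34 = 390·t^0.66/(40+t) gives 0.66(40+t) = t, so 0.34·t = 0.66×40.
t* = 0.66×40/0.34 = 77.65 s.

77.6 s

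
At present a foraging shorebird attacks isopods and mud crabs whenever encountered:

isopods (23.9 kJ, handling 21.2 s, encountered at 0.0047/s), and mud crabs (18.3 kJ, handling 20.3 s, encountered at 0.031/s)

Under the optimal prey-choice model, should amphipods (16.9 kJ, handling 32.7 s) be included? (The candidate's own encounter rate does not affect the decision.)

On isopods and mud crabs alone, R = ΣλE/(1+Σλh) = 0.6796/1.729 = 0.3931 kJ/s.
amphipods: E/h = 16.9/32.7 = 0.5168 kJ/s.
0.5168 > 0.3931, so adding amphipods raises the average — include it.

Yes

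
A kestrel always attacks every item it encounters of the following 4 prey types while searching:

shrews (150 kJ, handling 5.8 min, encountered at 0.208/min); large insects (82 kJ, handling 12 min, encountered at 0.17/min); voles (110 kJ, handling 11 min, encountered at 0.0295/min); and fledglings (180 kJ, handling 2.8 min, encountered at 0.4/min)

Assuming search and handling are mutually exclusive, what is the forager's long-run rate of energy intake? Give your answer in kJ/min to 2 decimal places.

21.15 kJ/min

Energy encountered per unit search time: 0.208×150 + 0.17×82 + 0.0295×110 + 0.4×180 = 120.4 kJ/min.
Handling time per unit search time: 0.208×5.8 + 0.17×12 + 0.0295×11 + 0.4×2.8 = 4.691.
Rate = 120.4/(1 + 4.691) = 21.15 kJ/min.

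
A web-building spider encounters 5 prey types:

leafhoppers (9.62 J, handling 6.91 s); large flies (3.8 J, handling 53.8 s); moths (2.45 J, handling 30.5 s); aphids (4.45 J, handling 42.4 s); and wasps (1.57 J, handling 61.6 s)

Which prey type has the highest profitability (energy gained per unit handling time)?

Profitability E/h (J/s): leafhoppers = 9.62/6.91 = 1.39, large flies = 3.8/53.8 = 0.0706, moths = 2.45/30.5 = 0.0803, aphids = 4.45/42.4 = 0.105, wasps = 1.57/61.6 = 0.0255.
Ranked: leafhoppers > aphids > moths > large flies > wasps.

leafhoppers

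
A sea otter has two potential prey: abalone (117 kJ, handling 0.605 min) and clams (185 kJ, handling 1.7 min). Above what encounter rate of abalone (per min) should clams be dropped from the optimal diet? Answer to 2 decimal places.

The zero-one rule: include clams iff E₂/h₂ > λE₁/(1+λh₁). Equality gives the switch point.
λE₁h₂ = E₂ + λE₂h₁ ⇒ λ = E₂/(E₁h₂ − E₂h₁) = 185/(198.9 − 111.9) = 2.127 per min.

2.13 per min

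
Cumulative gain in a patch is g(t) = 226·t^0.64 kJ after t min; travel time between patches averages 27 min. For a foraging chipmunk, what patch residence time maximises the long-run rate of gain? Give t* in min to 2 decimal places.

48.00 min

By the marginal value theorem, leave when the instantaneous gain rate g'(t) equals the habitat-wide average g(t)/(T + t).
g'(t) = 0.64·226·t^-0.36. Setting 0.64·226·t^-0.36 = 226·t^0.64/(27+t) gives 0.64(27+t) = t, so 0.36·t = 0.64×27.
t* = 0.64×27/0.36 = 48 min.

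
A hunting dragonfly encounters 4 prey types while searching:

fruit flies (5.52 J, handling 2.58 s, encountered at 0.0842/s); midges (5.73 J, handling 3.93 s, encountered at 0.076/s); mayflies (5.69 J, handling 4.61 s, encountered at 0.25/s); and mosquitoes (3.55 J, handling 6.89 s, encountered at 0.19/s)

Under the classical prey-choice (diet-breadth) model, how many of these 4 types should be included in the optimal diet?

3

E/h in descending order: fruit flies 2.14, midges 1.46, mayflies 1.23, mosquitoes 0.515 J/s. The optimal diet is the largest prefix of this list for which every included type satisfies E_i/h_i > R on the types above it.
Rate on top 1: 0.3818. midges: 1.46 > 0.3818 → include.
Rate on top 2: 0.5939. mayflies: 1.23 > 0.5939 → include.
Rate on top 3: 0.8705. mosquitoes: 0.515 < 0.8705 → exclude; stop.
Optimal diet: fruit flies, midges, mayflies — 3 of 4 types.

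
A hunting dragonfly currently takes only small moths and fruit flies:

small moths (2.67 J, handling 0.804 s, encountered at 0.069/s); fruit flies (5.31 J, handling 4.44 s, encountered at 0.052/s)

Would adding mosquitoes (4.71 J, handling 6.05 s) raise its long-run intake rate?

Intake rate on the current diet: R = (0.069×2.67 + 0.052×5.31) / (1 + 0.069×0.804 + 0.052×4.44) = 0.4603/1.286 = 0.3579 J/s.
Profitability of mosquitoes: 4.71/6.05 = 0.7785 J/s.
Since 0.7785 > R, including mosquitoes increases the long-run rate.

Yes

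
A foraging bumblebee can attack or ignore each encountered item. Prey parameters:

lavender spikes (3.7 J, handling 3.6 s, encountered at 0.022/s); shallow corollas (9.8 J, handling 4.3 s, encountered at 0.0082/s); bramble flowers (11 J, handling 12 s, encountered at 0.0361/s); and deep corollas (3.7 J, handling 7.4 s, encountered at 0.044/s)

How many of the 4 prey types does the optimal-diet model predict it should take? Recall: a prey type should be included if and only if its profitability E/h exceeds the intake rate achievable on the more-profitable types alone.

Rank by E/h (J/s): shallow corollas 2.28, lavender spikes 1.03, bramble flowers 0.917, deep corollas 0.5. Include each in turn until the next type's E/h falls below the running intake rate.
Rate on top 1: 0.07762. lavender spikes: 1.03 > 0.07762 → include.
Rate on top 2: 0.1451. bramble flowers: 0.917 > 0.1451 → include.
Rate on top 3: 0.3611. deep corollas: 0.5 > 0.3611 → include.
Optimal diet: shallow corollas, lavender spikes, bramble flowers, deep corollas — 4 of 4 types.

4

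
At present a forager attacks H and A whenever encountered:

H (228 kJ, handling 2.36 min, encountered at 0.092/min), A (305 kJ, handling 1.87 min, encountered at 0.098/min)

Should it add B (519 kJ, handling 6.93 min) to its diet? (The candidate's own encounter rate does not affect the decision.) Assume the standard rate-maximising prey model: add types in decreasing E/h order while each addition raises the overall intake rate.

Yes

Intake rate on the current diet: R = (0.092×228 + 0.098×305) / (1 + 0.092×2.36 + 0.098×1.87) = 50.87/1.4 = 36.32 kJ/min.
B: E/h = 519/6.93 = 74.89 kJ/min.
74.89 > 36.32, so adding B raises the average — include it.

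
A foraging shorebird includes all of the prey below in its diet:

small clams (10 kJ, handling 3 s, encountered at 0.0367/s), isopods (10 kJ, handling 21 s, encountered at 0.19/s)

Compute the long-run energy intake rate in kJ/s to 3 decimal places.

Energy encountered per unit search time: 0.0367×10 + 0.19×10 = 2.267 kJ/s.
Handling time per unit search time: 0.0367×3 + 0.19×21 = 4.1.
Rate = 2.267/(1 + 4.1) = 0.4445 kJ/s.

0.445 kJ/s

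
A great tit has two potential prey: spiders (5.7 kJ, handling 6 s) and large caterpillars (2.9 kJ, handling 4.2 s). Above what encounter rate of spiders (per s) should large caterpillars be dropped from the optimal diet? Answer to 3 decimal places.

The zero-one rule: include large caterpillars iff E₂/h₂ > λE₁/(1+λh₁). Equality gives the switch point.
λE₁h₂ = E₂ + λE₂h₁ ⇒ λ = E₂/(E₁h₂ − E₂h₁) = 2.9/(23.94 − 17.4) = 0.4434 per s.

0.443 per s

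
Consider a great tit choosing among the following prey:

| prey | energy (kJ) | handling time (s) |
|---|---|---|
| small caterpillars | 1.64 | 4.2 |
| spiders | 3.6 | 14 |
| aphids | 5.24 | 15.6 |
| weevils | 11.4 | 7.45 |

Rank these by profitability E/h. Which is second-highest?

In descending order of E/h:
weevils: 11.4/7.45 = 1.53 kJ/s
small caterpillars: 1.64/4.2 = 0.39 kJ/s
aphids: 5.24/15.6 = 0.336 kJ/s
spiders: 3.6/14 = 0.257 kJ/s

small caterpillars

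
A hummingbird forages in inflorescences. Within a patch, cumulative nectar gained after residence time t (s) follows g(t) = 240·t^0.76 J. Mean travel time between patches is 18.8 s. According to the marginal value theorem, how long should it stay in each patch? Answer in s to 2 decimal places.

Maximise g(t)/(T+t): set derivative to zero → g'(t)(T+t) = g(t).
g'(t) = 0.76·240·t^-0.24. Setting 0.76·240·t^-0.24 = 240·t^0.76/(18.8+t) gives 0.76(18.8+t) = t, so 0.24·t = 0.76×18.8.
t* = 0.76×18.8/0.24 = 59.53 s.

59.53 s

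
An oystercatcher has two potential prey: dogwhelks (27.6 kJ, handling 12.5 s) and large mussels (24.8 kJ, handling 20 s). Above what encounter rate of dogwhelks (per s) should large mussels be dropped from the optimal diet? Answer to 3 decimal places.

The zero-one rule: include large mussels iff E₂/h₂ > λE₁/(1+λh₁). Equality gives the switch point.
λE₁h₂ = E₂ + λE₂h₁ ⇒ λ = E₂/(E₁h₂ − E₂h₁) = 24.8/(552 − 310) = 0.1025 per s.

0.102 per s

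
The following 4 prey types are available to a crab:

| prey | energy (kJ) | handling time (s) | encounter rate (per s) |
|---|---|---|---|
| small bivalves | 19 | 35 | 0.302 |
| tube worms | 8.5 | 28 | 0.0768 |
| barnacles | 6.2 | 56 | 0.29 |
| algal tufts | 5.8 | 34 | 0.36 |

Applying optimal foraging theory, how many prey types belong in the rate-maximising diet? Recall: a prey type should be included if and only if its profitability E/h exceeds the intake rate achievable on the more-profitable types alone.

Rank by E/h (kJ/s): small bivalves 0.543, tube worms 0.304, algal tufts 0.171, barnacles 0.111. Include each in turn until the next type's E/h falls below the running intake rate.
Rate on top 1: 0.4959. tube worms: 0.304 < 0.4959 → exclude; stop.
Optimal diet: small bivalves — 1 of 4 types.

1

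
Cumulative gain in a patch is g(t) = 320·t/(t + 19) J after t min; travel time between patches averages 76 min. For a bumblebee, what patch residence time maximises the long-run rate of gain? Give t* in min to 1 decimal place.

38.0 min

Optimal t* satisfies g'(t*) = g(t*)/(T + t*).
g'(t) = 320·19/(t + 19)². Setting 320·19/(t+19)² = 320t/[(t+19)(76+t)] gives 19(76+t) = t(t+19), so t² = 19×76 = 1444.
t* = √1444 = 38 min.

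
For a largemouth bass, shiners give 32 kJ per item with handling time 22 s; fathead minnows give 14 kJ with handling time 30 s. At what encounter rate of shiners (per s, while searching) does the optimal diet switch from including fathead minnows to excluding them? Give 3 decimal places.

Drop fathead minnows once their profitability E₂/h₂ falls below the rate achievable on shiners alone: E₂/h₂ = λE₁/(1 + λh₁).
Solve for λ: λE₁h₂ = E₂(1 + λh₁) → λ(E₁h₂ − E₂h₁) = E₂ → λ = E₂/(E₁h₂ − E₂h₁).
λ = 14/(32×30 − 14×22) = 14/652 = 0.02147 per s.

0.021 per s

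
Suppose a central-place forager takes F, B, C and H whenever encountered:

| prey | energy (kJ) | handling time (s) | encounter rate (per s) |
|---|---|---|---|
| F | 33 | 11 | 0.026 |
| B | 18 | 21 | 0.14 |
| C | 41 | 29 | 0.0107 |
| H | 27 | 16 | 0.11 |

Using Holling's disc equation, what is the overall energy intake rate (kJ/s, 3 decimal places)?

1.078 kJ/s

Energy encountered per unit search time: 0.026×33 + 0.14×18 + 0.0107×41 + 0.11×27 = 6.787 kJ/s.
Handling time per unit search time: 0.026×11 + 0.14×21 + 0.0107×29 + 0.11×16 = 5.296.
Rate = 6.787/(1 + 5.296) = 1.078 kJ/s.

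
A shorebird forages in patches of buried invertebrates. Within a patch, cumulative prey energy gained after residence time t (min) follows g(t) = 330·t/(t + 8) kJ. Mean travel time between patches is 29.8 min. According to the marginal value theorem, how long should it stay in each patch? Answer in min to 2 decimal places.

15.44 min

Optimal t* satisfies g'(t*) = g(t*)/(T + t*).
g'(t) = 330·8/(t + 8)². Setting 330·8/(t+8)² = 330t/[(t+8)(29.8+t)] gives 8(29.8+t) = t(t+8), so t² = 8×29.8 = 238.4.
t* = √238.4 = 15.44 min.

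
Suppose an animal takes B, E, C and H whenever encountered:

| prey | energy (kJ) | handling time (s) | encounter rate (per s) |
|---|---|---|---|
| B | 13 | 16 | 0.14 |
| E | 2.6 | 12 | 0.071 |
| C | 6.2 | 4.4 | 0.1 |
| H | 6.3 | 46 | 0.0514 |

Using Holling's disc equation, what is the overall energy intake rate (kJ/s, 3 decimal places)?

Energy encountered per unit search time: 0.14×13 + 0.071×2.6 + 0.1×6.2 + 0.0514×6.3 = 2.948 kJ/s.
Handling time per unit search time: 0.14×16 + 0.071×12 + 0.1×4.4 + 0.0514×46 = 5.896.
Rate = 2.948/(1 + 5.896) = 0.4275 kJ/s.

0.428 kJ/s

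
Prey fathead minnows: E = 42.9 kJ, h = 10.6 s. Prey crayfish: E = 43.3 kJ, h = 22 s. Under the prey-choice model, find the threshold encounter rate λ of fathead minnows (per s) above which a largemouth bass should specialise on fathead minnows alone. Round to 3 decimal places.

0.089 per s

At the threshold, the rate on fathead minnows alone equals the profitability of crayfish: λ·42.9/(1 + λ·10.6) = 43.3/22 = 1.968.
Rearranging, λ(42.9 − 1.968×10.6) = 1.968, so λ = 1.968/22.04 = 0.08931 per s.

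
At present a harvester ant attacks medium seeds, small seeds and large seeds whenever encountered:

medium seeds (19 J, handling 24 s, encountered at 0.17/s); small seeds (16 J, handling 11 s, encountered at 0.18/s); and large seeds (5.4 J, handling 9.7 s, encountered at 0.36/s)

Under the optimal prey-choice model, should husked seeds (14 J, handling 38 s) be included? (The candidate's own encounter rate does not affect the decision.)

No

Current rate: (0.17×19 + 0.18×16 + 0.36×5.4)/(1 + 0.17×24 + 0.18×11 + 0.36×9.7) = 0.7633 J/s.
husked seeds: E/h = 14/38 = 0.3684 J/s.
Since 0.3684 < R, time spent handling husked seeds is better spent searching.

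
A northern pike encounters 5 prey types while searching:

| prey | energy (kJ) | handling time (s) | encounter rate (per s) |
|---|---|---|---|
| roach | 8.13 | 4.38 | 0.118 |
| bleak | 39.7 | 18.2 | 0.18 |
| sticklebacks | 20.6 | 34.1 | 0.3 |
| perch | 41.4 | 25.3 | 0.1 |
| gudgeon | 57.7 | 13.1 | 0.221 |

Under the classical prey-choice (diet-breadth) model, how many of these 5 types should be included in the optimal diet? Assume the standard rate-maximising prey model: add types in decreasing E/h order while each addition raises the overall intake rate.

1

E/h in descending order: gudgeon 4.4, bleak 2.18, roach 1.86, perch 1.64, sticklebacks 0.604 kJ/s. The optimal diet is the largest prefix of this list for which every included type satisfies E_i/h_i > R on the types above it.
Rate on top 1: 3.274. bleak: 2.18 < 3.274 → exclude; stop.
Optimal diet: gudgeon — 1 of 5 types.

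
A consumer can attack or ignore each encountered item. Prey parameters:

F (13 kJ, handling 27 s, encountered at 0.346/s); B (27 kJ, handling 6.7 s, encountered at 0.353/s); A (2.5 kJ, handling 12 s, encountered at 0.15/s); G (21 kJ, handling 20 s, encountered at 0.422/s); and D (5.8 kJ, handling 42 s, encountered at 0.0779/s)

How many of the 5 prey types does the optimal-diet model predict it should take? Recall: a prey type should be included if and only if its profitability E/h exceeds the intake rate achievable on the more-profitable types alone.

Rank by E/h (kJ/s): B 4.03, G 1.05, F 0.481, A 0.208, D 0.138. Include each in turn until the next type's E/h falls below the running intake rate.
Rate on top 1: 2.832. G: 1.05 < 2.832 → exclude; stop.
Optimal diet: B — 1 of 5 types.

1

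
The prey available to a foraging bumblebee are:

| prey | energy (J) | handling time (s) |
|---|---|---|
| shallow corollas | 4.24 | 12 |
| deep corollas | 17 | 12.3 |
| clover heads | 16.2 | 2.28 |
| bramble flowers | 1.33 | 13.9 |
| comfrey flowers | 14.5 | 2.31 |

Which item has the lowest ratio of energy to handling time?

bramble flowers

In descending order of E/h:
clover heads: 16.2/2.28 = 7.11 J/s
comfrey flowers: 14.5/2.31 = 6.28 J/s
deep corollas: 17/12.3 = 1.38 J/s
shallow corollas: 4.24/12 = 0.353 J/s
bramble flowers: 1.33/13.9 = 0.0957 J/s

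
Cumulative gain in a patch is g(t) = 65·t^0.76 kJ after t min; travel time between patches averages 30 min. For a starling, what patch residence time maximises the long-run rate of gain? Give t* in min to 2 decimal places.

95.00 min

Maximise g(t)/(T+t): set derivative to zero → g'(t)(T+t) = g(t).
g'(t) = 0.76·65·t^-0.24. Setting 0.76·65·t^-0.24 = 65·t^0.76/(30+t) gives 0.76(30+t) = t, so 0.24·t = 0.76×30.
t* = 0.76×30/0.24 = 95 min.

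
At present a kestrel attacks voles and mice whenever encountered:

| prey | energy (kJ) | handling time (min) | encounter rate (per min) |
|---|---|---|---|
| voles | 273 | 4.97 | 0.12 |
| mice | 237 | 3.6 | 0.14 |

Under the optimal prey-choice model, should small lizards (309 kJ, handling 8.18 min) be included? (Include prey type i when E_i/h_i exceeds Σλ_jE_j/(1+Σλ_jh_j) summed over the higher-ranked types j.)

Yes

On voles and mice alone, R = ΣλE/(1+Σλh) = 65.94/2.1 = 31.39 kJ/min.
small lizards: E/h = 309/8.18 = 37.78 kJ/min.
Since 37.78 > R, including small lizards increases the long-run rate.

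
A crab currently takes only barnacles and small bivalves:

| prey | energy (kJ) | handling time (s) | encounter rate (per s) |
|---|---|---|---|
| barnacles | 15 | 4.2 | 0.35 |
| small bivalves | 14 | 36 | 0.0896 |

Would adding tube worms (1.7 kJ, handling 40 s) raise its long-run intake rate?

Intake rate on the current diet: R = (0.35×15 + 0.0896×14) / (1 + 0.35×4.2 + 0.0896×36) = 6.504/5.696 = 1.142 kJ/s.
tube worms: E/h = 1.7/40 = 0.0425 kJ/s.
0.0425 < 1.142, so adding tube worms would lower the average — exclude it.

No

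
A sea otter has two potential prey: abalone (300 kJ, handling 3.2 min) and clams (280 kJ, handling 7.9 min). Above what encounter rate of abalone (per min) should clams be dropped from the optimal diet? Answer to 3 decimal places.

The zero-one rule: include clams iff E₂/h₂ > λE₁/(1+λh₁). Equality gives the switch point.
λE₁h₂ = E₂ + λE₂h₁ ⇒ λ = E₂/(E₁h₂ − E₂h₁) = 280/(2370 − 896) = 0.19 per min.

0.190 per min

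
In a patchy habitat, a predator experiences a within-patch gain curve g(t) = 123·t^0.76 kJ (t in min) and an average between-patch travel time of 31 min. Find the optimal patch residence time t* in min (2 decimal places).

Optimal t* satisfies g'(t*) = g(t*)/(T + t*).
g'(t) = 0.76·123·t^-0.24. Setting 0.76·123·t^-0.24 = 123·t^0.76/(31+t) gives 0.76(31+t) = t, so 0.24·t = 0.76×31.
t* = 0.76×31/0.24 = 98.17 min.

98.17 min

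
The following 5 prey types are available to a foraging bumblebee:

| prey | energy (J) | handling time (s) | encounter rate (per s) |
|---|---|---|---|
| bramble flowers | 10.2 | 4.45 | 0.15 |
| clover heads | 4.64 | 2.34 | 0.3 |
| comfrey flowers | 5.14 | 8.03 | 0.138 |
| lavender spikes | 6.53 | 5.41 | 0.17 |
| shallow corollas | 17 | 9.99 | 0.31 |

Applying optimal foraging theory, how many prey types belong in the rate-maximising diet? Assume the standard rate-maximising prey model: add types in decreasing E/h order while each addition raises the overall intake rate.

Profitabilities (E/h, J/s): bramble flowers 2.29, clover heads 1.98, shallow corollas 1.7, lavender spikes 1.21, comfrey flowers 0.64. Add prey in this order while the next type's profitability exceeds the intake rate on those already taken.
Rate on top 1: 0.9175. clover heads: 1.98 > 0.9175 → include.
Rate on top 2: 1.233. shallow corollas: 1.7 > 1.233 → include.
Rate on top 3: 1.499. lavender spikes: 1.21 < 1.499 → exclude; stop.
Optimal diet: bramble flowers, clover heads, shallow corollas — 3 of 5 types.

3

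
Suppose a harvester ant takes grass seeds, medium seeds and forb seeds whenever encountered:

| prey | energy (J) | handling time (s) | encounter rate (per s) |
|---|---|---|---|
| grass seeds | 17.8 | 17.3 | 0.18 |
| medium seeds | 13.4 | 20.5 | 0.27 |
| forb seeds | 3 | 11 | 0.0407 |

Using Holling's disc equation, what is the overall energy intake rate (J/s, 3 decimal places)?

Energy encountered per unit search time: 0.18×17.8 + 0.27×13.4 + 0.0407×3 = 6.944 J/s.
Handling time per unit search time: 0.18×17.3 + 0.27×20.5 + 0.0407×11 = 9.097.
Rate = 6.944/(1 + 9.097) = 0.6878 J/s.

0.688 J/s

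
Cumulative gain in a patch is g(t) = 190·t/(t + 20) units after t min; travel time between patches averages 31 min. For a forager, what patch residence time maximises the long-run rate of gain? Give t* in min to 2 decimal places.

Optimal t* satisfies g'(t*) = g(t*)/(T + t*).
g'(t) = 190·20/(t + 20)². Setting 190·20/(t+20)² = 190t/[(t+20)(31+t)] gives 20(31+t) = t(t+20), so t² = 20×31 = 620.
t* = √620 = 24.9 min.

24.90 min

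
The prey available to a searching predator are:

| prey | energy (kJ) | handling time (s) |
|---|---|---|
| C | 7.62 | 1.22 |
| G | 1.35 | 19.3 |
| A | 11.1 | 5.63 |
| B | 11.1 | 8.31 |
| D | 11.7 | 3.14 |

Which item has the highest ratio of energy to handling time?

C

In descending order of E/h:
C: 7.62/1.22 = 6.25 kJ/s
D: 11.7/3.14 = 3.73 kJ/s
A: 11.1/5.63 = 1.97 kJ/s
B: 11.1/8.31 = 1.34 kJ/s
G: 1.35/19.3 = 0.0699 kJ/s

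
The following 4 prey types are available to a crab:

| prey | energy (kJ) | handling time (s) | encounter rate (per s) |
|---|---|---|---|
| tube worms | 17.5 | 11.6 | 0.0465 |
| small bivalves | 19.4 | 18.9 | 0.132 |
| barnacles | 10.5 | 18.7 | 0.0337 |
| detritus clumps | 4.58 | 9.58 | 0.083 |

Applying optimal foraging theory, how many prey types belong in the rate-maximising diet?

2

Profitabilities (E/h, kJ/s): tube worms 1.51, small bivalves 1.03, barnacles 0.561, detritus clumps 0.478. Add prey in this order while the next type's profitability exceeds the intake rate on those already taken.
Rate on top 1: 0.5286. small bivalves: 1.03 > 0.5286 → include.
Rate on top 2: 0.8365. barnacles: 0.561 < 0.8365 → exclude; stop.
Optimal diet: tube worms, small bivalves — 2 of 4 types.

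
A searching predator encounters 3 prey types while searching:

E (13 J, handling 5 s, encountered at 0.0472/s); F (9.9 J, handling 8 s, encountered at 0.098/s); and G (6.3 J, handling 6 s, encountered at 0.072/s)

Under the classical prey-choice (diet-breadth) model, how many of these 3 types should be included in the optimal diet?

Profitabilities (E/h, J/s): E 2.6, F 1.24, G 1.05. Add prey in this order while the next type's profitability exceeds the intake rate on those already taken.
Rate on top 1: 0.4964. F: 1.24 > 0.4964 → include.
Rate on top 2: 0.7841. G: 1.05 > 0.7841 → include.
Optimal diet: E, F, G — 3 of 3 types.

3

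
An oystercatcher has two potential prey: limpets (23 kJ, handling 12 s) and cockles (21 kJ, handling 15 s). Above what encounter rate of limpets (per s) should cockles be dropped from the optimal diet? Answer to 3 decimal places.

0.226 per s

At the threshold, the rate on limpets alone equals the profitability of cockles: λ·23/(1 + λ·12) = 21/15 = 1.4.
Rearranging, λ(23 − 1.4×12) = 1.4, so λ = 1.4/6.2 = 0.2258 per s.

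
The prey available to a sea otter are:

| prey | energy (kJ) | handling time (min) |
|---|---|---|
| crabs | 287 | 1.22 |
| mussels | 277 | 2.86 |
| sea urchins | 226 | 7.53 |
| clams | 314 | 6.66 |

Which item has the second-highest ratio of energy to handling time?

mussels

Profitability E/h (kJ/min): crabs = 287/1.22 = 235, mussels = 277/2.86 = 96.9, sea urchins = 226/7.53 = 30, clams = 314/6.66 = 47.1.
Ranked: crabs > mussels > clams > sea urchins.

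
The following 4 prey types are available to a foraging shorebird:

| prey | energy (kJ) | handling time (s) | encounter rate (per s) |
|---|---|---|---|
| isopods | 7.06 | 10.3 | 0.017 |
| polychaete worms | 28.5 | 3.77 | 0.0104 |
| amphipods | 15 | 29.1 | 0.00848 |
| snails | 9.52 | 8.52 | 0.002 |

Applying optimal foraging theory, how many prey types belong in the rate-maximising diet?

Rank by E/h (kJ/s): polychaete worms 7.56, snails 1.12, isopods 0.685, amphipods 0.515. Include each in turn until the next type's E/h falls below the running intake rate.
Rate on top 1: 0.2852. snails: 1.12 > 0.2852 → include.
Rate on top 2: 0.2986. isopods: 0.685 > 0.2986 → include.
Rate on top 3: 0.3536. amphipods: 0.515 > 0.3536 → include.
Optimal diet: polychaete worms, snails, isopods, amphipods — 4 of 4 types.

4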